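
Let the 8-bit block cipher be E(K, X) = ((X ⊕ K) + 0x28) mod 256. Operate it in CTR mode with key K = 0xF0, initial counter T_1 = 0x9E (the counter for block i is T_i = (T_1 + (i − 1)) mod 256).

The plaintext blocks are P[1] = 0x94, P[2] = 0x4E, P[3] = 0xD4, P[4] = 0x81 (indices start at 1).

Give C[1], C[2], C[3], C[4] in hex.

CTR encryption: S_i = E(K, T_i) where T_i is the counter for block i; C_i = P_i ⊕ S_i.
C[1]: T = 0x9E, S = E(K, T) = 0x96; 0x94 ⊕ 0x96 = 0x02.
C[2]: T = 0x9F, S = E(K, T) = 0x97; 0x4E ⊕ 0x97 = 0xD9.
C[3]: T = 0xA0, S = E(K, T) = 0x78; 0xD4 ⊕ 0x78 = 0xAC.
C[4]: T = 0xA1, S = E(K, T) = 0x79; 0x81 ⊕ 0x79 = 0xF8.

C[1] = 0x02, C[2] = 0xD9, C[3] = 0xAC, C[4] = 0xF8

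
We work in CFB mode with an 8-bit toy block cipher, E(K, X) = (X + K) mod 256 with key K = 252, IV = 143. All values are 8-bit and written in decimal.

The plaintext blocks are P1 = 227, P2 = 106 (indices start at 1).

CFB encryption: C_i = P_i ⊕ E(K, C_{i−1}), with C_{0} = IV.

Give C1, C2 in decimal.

C1 = 104, C2 = 14

C1: E(K, 143) = 139; 227 ⊕ 139 = 104.
C2: E(K, 104) = 100; 106 ⊕ 100 = 14.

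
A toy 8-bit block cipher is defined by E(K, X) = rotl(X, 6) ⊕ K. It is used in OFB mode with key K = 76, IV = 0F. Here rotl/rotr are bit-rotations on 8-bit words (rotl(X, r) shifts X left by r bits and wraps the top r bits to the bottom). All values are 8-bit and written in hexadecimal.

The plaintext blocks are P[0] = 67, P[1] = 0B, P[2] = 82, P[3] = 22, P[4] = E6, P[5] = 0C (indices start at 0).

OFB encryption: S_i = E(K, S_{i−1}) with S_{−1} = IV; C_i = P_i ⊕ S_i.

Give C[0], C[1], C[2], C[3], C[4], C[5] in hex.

C[0] = D2, C[1] = 10, C[2] = 32, C[3] = 78, C[4] = 06, C[5] = 42

C[0]: S = E(K, 0F) = B5; 67 ⊕ B5 = D2.
C[1]: S = E(K, B5) = 1B; 0B ⊕ 1B = 10.
C[2]: S = E(K, 1B) = B0; 82 ⊕ B0 = 32.
C[3]: S = E(K, B0) = 5A; 22 ⊕ 5A = 78.
C[4]: S = E(K, 5A) = E0; E6 ⊕ E0 = 06.
C[5]: S = E(K, E0) = 4E; 0C ⊕ 4E = 42.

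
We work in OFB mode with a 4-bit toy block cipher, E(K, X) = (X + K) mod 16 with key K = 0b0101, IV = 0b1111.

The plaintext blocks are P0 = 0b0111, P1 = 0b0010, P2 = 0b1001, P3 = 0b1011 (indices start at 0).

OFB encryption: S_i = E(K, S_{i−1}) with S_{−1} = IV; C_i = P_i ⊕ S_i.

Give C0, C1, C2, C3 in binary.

C0: S = E(K, 0b1111) = 0b0100; 0b0111 ⊕ 0b0100 = 0b0011.
C1: S = E(K, 0b0100) = 0b1001; 0b0010 ⊕ 0b1001 = 0b1011.
C2: S = E(K, 0b1001) = 0b1110; 0b1001 ⊕ 0b1110 = 0b0111.
C3: S = E(K, 0b1110) = 0b0011; 0b1011 ⊕ 0b0011 = 0b1000.

C0 = 0b0011, C1 = 0b1011, C2 = 0b0111, C3 = 0b1000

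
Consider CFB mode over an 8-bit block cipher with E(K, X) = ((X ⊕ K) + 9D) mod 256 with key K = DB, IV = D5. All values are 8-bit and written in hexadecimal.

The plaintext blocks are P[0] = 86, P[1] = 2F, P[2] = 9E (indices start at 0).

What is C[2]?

C[2] = 9A

CFB encryption: C_i = P_i ⊕ E(K, C_{i−1}), with C_{−1} = IV.
C[0]: E(K, D5) = AB; 86 ⊕ AB = 2D.
C[1]: E(K, 2D) = 93; 2F ⊕ 93 = BC.
C[2]: E(K, BC) = 04; 9E ⊕ 04 = 9A.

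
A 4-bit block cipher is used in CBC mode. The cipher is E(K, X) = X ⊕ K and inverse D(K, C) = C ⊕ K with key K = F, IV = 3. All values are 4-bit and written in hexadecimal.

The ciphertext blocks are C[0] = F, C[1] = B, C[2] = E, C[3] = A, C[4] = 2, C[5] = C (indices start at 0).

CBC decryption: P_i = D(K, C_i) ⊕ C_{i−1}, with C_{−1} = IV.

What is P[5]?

P[5]: D(K, C) = 3; 3 ⊕ 2 = 1.

P[5] = 1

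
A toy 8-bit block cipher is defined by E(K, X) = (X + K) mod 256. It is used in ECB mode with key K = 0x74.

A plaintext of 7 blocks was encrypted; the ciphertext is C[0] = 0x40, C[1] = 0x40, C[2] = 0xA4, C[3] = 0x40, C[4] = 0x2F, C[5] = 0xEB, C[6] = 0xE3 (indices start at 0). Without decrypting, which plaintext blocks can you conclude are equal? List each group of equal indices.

P[0] = P[1] = P[3]

ECB encrypts each block independently with the same key, so equal ciphertext blocks imply equal plaintext blocks.
C[0] = C[1] = C[3] = 0x40, so P[0] = P[1] = P[3].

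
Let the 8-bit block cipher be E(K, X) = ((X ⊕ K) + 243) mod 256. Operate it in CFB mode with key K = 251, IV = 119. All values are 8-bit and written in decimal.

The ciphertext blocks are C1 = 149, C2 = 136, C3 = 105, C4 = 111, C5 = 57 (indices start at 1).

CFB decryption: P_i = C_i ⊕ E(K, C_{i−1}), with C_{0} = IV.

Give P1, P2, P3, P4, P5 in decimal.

P1: E(K, 119) = 127; 149 ⊕ 127 = 234.
P2: E(K, 149) = 97; 136 ⊕ 97 = 233.
P3: E(K, 136) = 102; 105 ⊕ 102 = 15.
P4: E(K, 105) = 133; 111 ⊕ 133 = 234.
P5: E(K, 111) = 135; 57 ⊕ 135 = 190.

P1 = 234, P2 = 233, P3 = 15, P4 = 234, P5 = 190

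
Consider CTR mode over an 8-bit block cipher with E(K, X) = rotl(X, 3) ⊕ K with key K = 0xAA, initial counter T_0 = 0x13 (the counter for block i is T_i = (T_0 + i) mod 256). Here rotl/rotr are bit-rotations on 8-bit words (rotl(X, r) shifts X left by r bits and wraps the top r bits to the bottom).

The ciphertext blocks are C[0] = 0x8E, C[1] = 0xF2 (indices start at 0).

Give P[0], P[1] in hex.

CTR decryption: S_i = E(K, T_i) where T_i is the counter for block i; P_i = C_i ⊕ S_i.
P[0]: T = 0x13, S = E(K, T) = 0x32; 0x8E ⊕ 0x32 = 0xBC.
P[1]: T = 0x14, S = E(K, T) = 0x0A; 0xF2 ⊕ 0x0A = 0xF8.

P[0] = 0xBC, P[1] = 0xF8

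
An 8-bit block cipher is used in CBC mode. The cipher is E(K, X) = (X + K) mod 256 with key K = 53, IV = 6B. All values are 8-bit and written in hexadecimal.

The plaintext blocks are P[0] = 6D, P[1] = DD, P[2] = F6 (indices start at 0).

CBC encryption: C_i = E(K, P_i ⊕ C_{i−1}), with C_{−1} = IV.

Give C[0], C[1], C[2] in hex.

C[0] = 59, C[1] = D7, C[2] = 74

C[0]: P[0] ⊕ 6B = 06; E(K, 06) = 59.
C[1]: P[1] ⊕ 59 = 84; E(K, 84) = D7.
C[2]: P[2] ⊕ D7 = 21; E(K, 21) = 74.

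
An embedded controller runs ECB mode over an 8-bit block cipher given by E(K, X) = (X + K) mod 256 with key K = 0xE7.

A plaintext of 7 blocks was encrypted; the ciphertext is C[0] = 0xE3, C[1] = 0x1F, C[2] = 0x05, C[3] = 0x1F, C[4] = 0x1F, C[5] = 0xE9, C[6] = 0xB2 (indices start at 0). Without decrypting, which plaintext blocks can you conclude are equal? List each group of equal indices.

P[1] = P[3] = P[4]

ECB encrypts each block independently with the same key, so equal ciphertext blocks imply equal plaintext blocks.
C[1] = C[3] = C[4] = 0x1F, so P[1] = P[3] = P[4].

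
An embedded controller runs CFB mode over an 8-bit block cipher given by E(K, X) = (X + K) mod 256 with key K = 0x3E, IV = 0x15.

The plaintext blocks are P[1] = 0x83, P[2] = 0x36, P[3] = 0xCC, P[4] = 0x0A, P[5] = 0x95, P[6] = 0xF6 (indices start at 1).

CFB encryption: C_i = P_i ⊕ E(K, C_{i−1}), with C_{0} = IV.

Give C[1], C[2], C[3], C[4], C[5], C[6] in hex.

C[1] = 0xD0, C[2] = 0x38, C[3] = 0xBA, C[4] = 0xF2, C[5] = 0xA5, C[6] = 0x15

C[1]: E(K, 0x15) = 0x53; 0x83 ⊕ 0x53 = 0xD0.
C[2]: E(K, 0xD0) = 0x0E; 0x36 ⊕ 0x0E = 0x38.
C[3]: E(K, 0x38) = 0x76; 0xCC ⊕ 0x76 = 0xBA.
C[4]: E(K, 0xBA) = 0xF8; 0x0A ⊕ 0xF8 = 0xF2.
C[5]: E(K, 0xF2) = 0x30; 0x95 ⊕ 0x30 = 0xA5.
C[6]: E(K, 0xA5) = 0xE3; 0xF6 ⊕ 0xE3 = 0x15.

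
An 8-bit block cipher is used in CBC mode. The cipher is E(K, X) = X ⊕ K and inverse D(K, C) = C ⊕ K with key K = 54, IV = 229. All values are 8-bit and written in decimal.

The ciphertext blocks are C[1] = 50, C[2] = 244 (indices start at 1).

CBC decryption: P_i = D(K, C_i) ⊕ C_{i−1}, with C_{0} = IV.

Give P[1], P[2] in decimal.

P[1]: D(K, 50) = 4; 4 ⊕ 229 = 225.
P[2]: D(K, 244) = 194; 194 ⊕ 50 = 240.

P[1] = 225, P[2] = 240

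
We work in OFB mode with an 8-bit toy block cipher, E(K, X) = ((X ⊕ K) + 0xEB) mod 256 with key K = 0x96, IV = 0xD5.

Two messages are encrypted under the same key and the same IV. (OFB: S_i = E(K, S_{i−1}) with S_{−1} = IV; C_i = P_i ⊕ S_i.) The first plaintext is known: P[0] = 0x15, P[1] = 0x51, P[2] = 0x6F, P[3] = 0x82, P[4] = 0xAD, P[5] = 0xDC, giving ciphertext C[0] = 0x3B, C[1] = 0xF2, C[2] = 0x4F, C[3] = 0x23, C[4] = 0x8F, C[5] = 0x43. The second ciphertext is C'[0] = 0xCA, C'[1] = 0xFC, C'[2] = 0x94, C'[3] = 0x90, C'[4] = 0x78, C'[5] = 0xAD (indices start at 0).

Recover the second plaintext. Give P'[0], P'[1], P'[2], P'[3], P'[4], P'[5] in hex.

In OFB with a reused IV, both messages share the same keystream S_i, so C_i ⊕ C'_i = P_i ⊕ P'_i and thus P'_i = P_i ⊕ C_i ⊕ C'_i.
P'[0]: 0x15 ⊕ 0x3B ⊕ 0xCA = 0xE4.
P'[1]: 0x51 ⊕ 0xF2 ⊕ 0xFC = 0x5F.
P'[2]: 0x6F ⊕ 0x4F ⊕ 0x94 = 0xB4.
P'[3]: 0x82 ⊕ 0x23 ⊕ 0x90 = 0x31.
P'[4]: 0xAD ⊕ 0x8F ⊕ 0x78 = 0x5A.
P'[5]: 0xDC ⊕ 0x43 ⊕ 0xAD = 0x32.

P'[0] = 0xE4, P'[1] = 0x5F, P'[2] = 0xB4, P'[3] = 0x31, P'[4] = 0x5A, P'[5] = 0x32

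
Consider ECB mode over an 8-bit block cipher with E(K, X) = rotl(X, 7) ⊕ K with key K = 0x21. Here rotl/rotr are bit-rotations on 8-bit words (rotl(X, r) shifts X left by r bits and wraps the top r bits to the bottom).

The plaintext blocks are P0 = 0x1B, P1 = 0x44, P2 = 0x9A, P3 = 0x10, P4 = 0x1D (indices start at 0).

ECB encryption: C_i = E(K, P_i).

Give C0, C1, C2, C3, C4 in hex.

C0 = 0xAC, C1 = 0x03, C2 = 0x6C, C3 = 0x29, C4 = 0xAF

C0: E(K, 0x1B) = 0xAC.
C1: E(K, 0x44) = 0x03.
C2: E(K, 0x9A) = 0x6C.
C3: E(K, 0x10) = 0x29.
C4: E(K, 0x1D) = 0xAF.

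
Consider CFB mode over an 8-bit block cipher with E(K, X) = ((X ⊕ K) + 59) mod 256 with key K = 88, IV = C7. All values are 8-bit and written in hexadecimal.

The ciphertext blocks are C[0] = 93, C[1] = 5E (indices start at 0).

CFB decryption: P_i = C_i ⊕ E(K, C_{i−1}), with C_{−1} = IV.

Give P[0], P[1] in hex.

P[0] = 3B, P[1] = 2A

P[0]: E(K, C7) = A8; 93 ⊕ A8 = 3B.
P[1]: E(K, 93) = 74; 5E ⊕ 74 = 2A.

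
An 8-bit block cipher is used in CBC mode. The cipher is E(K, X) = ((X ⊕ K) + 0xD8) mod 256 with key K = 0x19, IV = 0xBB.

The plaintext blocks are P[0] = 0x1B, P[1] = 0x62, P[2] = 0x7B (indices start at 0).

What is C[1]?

C[1] = 0xC2

CBC encryption: C_i = E(K, P_i ⊕ C_{i−1}), with C_{−1} = IV.
C[0]: P[0] ⊕ 0xBB = 0xA0; E(K, 0xA0) = 0x91.
C[1]: P[1] ⊕ 0x91 = 0xF3; E(K, 0xF3) = 0xC2.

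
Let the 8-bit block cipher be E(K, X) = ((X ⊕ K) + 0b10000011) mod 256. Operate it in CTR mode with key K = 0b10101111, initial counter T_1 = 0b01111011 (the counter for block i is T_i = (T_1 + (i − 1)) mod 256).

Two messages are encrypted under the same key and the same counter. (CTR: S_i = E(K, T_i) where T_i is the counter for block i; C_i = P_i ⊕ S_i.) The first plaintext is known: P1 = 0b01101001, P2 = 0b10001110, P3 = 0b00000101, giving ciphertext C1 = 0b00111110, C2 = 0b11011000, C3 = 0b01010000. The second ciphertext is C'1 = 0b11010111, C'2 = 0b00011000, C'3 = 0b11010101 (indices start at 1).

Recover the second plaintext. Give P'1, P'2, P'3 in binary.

In CTR with a reused counter, both messages share the same keystream S_i, so C_i ⊕ C'_i = P_i ⊕ P'_i and thus P'_i = P_i ⊕ C_i ⊕ C'_i.
P'1: 0b01101001 ⊕ 0b00111110 ⊕ 0b11010111 = 0b10000000.
P'2: 0b10001110 ⊕ 0b11011000 ⊕ 0b00011000 = 0b01001110.
P'3: 0b00000101 ⊕ 0b01010000 ⊕ 0b11010101 = 0b10000000.

P'1 = 0b10000000, P'2 = 0b01001110, P'3 = 0b10000000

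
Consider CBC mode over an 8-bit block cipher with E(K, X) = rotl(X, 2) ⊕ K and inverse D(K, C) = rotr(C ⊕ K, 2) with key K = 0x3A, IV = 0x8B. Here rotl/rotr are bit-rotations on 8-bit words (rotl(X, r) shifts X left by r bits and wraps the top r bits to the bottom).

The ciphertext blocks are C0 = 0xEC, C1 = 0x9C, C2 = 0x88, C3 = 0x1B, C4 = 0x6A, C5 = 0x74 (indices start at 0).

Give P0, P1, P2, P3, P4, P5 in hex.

CBC decryption: P_i = D(K, C_i) ⊕ C_{i−1}, with C_{−1} = IV.
P0: D(K, 0xEC) = 0xB5; 0xB5 ⊕ 0x8B = 0x3E.
P1: D(K, 0x9C) = 0xA9; 0xA9 ⊕ 0xEC = 0x45.
P2: D(K, 0x88) = 0xAC; 0xAC ⊕ 0x9C = 0x30.
P3: D(K, 0x1B) = 0x48; 0x48 ⊕ 0x88 = 0xC0.
P4: D(K, 0x6A) = 0x14; 0x14 ⊕ 0x1B = 0x0F.
P5: D(K, 0x74) = 0x93; 0x93 ⊕ 0x6A = 0xF9.

P0 = 0x3E, P1 = 0x45, P2 = 0x30, P3 = 0xC0, P4 = 0x0F, P5 = 0xF9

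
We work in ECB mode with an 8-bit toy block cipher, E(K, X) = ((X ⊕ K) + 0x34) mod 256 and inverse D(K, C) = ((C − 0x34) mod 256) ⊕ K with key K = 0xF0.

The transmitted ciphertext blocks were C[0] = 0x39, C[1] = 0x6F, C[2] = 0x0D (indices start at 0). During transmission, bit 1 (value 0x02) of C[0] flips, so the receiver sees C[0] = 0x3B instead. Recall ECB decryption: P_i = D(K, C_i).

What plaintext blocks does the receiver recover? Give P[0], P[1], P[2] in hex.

P[0] = 0xF7, P[1] = 0xCB, P[2] = 0x29

Only C[0] changed, to 0x3B. In ECB, a change in C_i affects only P_i. Decrypting the received ciphertext:
P[0]: D(K, 0x3B) = 0xF7.
P[1]: D(K, 0x6F) = 0xCB.
P[2]: D(K, 0x0D) = 0x29.
Blocks that differ from the original plaintext: P[0].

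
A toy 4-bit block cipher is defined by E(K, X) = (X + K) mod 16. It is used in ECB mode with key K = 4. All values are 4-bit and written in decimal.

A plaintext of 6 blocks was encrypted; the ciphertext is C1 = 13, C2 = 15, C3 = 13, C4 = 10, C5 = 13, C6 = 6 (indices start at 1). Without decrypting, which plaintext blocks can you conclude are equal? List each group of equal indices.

P1 = P3 = P5

ECB encrypts each block independently with the same key, so equal ciphertext blocks imply equal plaintext blocks.
C1 = C3 = C5 = 13, so P1 = P3 = P5.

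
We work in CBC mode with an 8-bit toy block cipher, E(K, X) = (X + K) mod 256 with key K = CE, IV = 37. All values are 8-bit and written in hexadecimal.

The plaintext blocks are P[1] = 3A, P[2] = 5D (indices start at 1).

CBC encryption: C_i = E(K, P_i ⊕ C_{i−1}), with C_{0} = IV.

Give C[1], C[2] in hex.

C[1]: P[1] ⊕ 37 = 0D; E(K, 0D) = DB.
C[2]: P[2] ⊕ DB = 86; E(K, 86) = 54.

C[1] = DB, C[2] = 54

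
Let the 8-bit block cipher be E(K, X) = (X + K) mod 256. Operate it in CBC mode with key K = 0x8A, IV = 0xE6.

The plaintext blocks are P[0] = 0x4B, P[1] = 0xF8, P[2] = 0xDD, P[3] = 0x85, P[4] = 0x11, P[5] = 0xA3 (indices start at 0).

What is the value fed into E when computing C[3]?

CBC encryption: C_i = E(K, P_i ⊕ C_{i−1}), with C_{−1} = IV.
C[0]: P[0] ⊕ 0xE6 = 0xAD; E(K, 0xAD) = 0x37.
C[1]: P[1] ⊕ 0x37 = 0xCF; E(K, 0xCF) = 0x59.
C[2]: P[2] ⊕ 0x59 = 0x84; E(K, 0x84) = 0x0E.
C[3]: P[3] ⊕ 0x0E = 0x8B; E(K, 0x8B) = 0x15.
So the input to E for block [3] is 0x8B.

0x8B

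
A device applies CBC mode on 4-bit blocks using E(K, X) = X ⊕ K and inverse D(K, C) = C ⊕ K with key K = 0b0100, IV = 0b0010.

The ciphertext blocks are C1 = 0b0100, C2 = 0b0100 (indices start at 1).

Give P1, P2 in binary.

CBC decryption: P_i = D(K, C_i) ⊕ C_{i−1}, with C_{0} = IV.
P1: D(K, 0b0100) = 0b0000; 0b0000 ⊕ 0b0010 = 0b0010.
P2: D(K, 0b0100) = 0b0000; 0b0000 ⊕ 0b0100 = 0b0100.

P1 = 0b0010, P2 = 0b0100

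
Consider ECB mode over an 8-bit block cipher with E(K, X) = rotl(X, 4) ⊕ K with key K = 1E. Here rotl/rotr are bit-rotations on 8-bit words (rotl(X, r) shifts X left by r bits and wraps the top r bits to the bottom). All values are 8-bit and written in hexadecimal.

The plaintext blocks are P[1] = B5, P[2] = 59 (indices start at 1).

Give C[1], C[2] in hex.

ECB encryption: C_i = E(K, P_i).
C[1]: E(K, B5) = 45.
C[2]: E(K, 59) = 8B.

C[1] = 45, C[2] = 8B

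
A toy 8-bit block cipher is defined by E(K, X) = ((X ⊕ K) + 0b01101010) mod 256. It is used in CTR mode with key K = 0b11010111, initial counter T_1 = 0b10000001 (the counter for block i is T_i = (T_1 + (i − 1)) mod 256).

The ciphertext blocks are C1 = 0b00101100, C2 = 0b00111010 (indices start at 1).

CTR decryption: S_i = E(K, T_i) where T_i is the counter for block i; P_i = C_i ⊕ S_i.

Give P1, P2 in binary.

P1 = 0b11101100, P2 = 0b10000101

P1: T = 0b10000001, S = E(K, T) = 0b11000000; 0b00101100 ⊕ 0b11000000 = 0b11101100.
P2: T = 0b10000010, S = E(K, T) = 0b10111111; 0b00111010 ⊕ 0b10111111 = 0b10000101.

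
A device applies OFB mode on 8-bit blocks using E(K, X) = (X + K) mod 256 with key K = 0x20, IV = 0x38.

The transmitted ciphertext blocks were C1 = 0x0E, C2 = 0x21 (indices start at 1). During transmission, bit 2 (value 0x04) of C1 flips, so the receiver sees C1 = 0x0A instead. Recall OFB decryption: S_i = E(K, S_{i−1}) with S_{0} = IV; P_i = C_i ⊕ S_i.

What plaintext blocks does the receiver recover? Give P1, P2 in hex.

P1 = 0x52, P2 = 0x59

Only C1 changed, to 0x0A. In OFB, a change in C_i flips the same bit in P_i only; the keystream is unaffected. Decrypting the received ciphertext:
P1: S = E(K, 0x38) = 0x58; 0x0A ⊕ 0x58 = 0x52.
P2: S = E(K, 0x58) = 0x78; 0x21 ⊕ 0x78 = 0x59.
Blocks that differ from the original plaintext: P1.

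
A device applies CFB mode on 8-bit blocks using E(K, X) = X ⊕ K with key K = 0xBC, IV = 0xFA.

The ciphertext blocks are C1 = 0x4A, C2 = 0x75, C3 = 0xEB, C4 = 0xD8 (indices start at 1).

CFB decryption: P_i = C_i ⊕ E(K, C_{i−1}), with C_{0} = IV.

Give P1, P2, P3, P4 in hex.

P1 = 0x0C, P2 = 0x83, P3 = 0x22, P4 = 0x8F

P1: E(K, 0xFA) = 0x46; 0x4A ⊕ 0x46 = 0x0C.
P2: E(K, 0x4A) = 0xF6; 0x75 ⊕ 0xF6 = 0x83.
P3: E(K, 0x75) = 0xC9; 0xEB ⊕ 0xC9 = 0x22.
P4: E(K, 0xEB) = 0x57; 0xD8 ⊕ 0x57 = 0x8F.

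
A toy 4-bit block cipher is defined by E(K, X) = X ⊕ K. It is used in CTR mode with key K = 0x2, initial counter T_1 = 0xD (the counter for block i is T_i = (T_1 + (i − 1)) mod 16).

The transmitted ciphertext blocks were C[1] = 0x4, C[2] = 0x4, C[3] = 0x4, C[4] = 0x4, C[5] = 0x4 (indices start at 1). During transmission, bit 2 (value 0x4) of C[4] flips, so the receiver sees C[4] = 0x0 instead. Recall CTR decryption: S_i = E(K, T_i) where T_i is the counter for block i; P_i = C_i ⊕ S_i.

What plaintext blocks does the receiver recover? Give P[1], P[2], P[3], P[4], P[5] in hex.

Only C[4] changed, to 0x0. In CTR, a change in C_i flips the same bit in P_i only; the keystream is unaffected. Decrypting the received ciphertext:
P[1]: T = 0xD, S = E(K, T) = 0xF; 0x4 ⊕ 0xF = 0xB.
P[2]: T = 0xE, S = E(K, T) = 0xC; 0x4 ⊕ 0xC = 0x8.
P[3]: T = 0xF, S = E(K, T) = 0xD; 0x4 ⊕ 0xD = 0x9.
P[4]: T = 0x0, S = E(K, T) = 0x2; 0x0 ⊕ 0x2 = 0x2.
P[5]: T = 0x1, S = E(K, T) = 0x3; 0x4 ⊕ 0x3 = 0x7.
Blocks that differ from the original plaintext: P[4].

P[1] = 0xB, P[2] = 0x8, P[3] = 0x9, P[4] = 0x2, P[5] = 0x7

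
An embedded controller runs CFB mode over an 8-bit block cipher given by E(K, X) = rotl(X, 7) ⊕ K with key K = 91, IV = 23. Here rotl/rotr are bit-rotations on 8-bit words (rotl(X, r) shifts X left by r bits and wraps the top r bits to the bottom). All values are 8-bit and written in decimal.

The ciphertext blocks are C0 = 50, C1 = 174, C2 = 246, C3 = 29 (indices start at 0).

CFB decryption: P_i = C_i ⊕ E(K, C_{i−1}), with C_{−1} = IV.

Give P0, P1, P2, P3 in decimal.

P0 = 226, P1 = 236, P2 = 250, P3 = 61

P0: E(K, 23) = 208; 50 ⊕ 208 = 226.
P1: E(K, 50) = 66; 174 ⊕ 66 = 236.
P2: E(K, 174) = 12; 246 ⊕ 12 = 250.
P3: E(K, 246) = 32; 29 ⊕ 32 = 61.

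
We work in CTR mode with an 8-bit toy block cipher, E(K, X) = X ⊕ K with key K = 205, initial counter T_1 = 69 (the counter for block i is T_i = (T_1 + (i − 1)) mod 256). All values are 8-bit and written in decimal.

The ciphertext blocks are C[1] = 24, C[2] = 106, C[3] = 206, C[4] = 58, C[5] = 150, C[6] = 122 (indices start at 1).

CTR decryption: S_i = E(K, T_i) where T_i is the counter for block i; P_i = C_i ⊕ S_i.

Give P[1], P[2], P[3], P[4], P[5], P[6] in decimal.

P[1] = 144, P[2] = 225, P[3] = 68, P[4] = 191, P[5] = 18, P[6] = 253

P[1]: T = 69, S = E(K, T) = 136; 24 ⊕ 136 = 144.
P[2]: T = 70, S = E(K, T) = 139; 106 ⊕ 139 = 225.
P[3]: T = 71, S = E(K, T) = 138; 206 ⊕ 138 = 68.
P[4]: T = 72, S = E(K, T) = 133; 58 ⊕ 133 = 191.
P[5]: T = 73, S = E(K, T) = 132; 150 ⊕ 132 = 18.
P[6]: T = 74, S = E(K, T) = 135; 122 ⊕ 135 = 253.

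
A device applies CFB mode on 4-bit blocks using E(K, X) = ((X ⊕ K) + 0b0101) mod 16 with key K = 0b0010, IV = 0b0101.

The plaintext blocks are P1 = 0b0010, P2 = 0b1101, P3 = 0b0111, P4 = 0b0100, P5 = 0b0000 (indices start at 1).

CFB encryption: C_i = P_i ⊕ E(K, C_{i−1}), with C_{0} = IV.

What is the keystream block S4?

C1: E(K, 0b0101) = 0b1100; 0b0010 ⊕ 0b1100 = 0b1110.
C2: E(K, 0b1110) = 0b0001; 0b1101 ⊕ 0b0001 = 0b1100.
C3: E(K, 0b1100) = 0b0011; 0b0111 ⊕ 0b0011 = 0b0100.
C4: E(K, 0b0100) = 0b1011; 0b0100 ⊕ 0b1011 = 0b1111.
So S4 = 0b1011.

0b1011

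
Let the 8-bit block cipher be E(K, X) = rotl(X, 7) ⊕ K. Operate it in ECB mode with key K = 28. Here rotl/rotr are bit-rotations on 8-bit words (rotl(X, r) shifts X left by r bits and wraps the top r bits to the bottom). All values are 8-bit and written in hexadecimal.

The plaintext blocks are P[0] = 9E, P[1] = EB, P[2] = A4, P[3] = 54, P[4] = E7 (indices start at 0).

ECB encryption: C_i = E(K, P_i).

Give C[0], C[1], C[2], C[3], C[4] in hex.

C[0]: E(K, 9E) = 67.
C[1]: E(K, EB) = DD.
C[2]: E(K, A4) = 7A.
C[3]: E(K, 54) = 02.
C[4]: E(K, E7) = DB.

C[0] = 67, C[1] = DD, C[2] = 7A, C[3] = 02, C[4] = DB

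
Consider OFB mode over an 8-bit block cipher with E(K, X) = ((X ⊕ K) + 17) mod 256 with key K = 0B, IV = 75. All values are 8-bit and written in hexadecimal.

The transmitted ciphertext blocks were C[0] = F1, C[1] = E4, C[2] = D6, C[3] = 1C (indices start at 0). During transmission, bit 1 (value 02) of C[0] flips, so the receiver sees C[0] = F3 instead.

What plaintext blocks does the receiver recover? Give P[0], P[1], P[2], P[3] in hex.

OFB decryption: S_i = E(K, S_{i−1}) with S_{−1} = IV; P_i = C_i ⊕ S_i.
Only C[0] changed, to F3. In OFB, a change in C_i flips the same bit in P_i only; the keystream is unaffected. Decrypting the received ciphertext:
P[0]: S = E(K, 75) = 95; F3 ⊕ 95 = 66.
P[1]: S = E(K, 95) = B5; E4 ⊕ B5 = 51.
P[2]: S = E(K, B5) = D5; D6 ⊕ D5 = 03.
P[3]: S = E(K, D5) = F5; 1C ⊕ F5 = E9.
Blocks that differ from the original plaintext: P[0].

P[0] = 66, P[1] = 51, P[2] = 03, P[3] = E9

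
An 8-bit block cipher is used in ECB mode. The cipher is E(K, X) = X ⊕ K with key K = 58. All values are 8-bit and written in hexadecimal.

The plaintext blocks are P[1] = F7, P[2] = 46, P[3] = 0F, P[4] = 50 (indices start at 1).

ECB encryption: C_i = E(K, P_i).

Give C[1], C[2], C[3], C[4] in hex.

C[1]: E(K, F7) = AF.
C[2]: E(K, 46) = 1E.
C[3]: E(K, 0F) = 57.
C[4]: E(K, 50) = 08.

C[1] = AF, C[2] = 1E, C[3] = 57, C[4] = 08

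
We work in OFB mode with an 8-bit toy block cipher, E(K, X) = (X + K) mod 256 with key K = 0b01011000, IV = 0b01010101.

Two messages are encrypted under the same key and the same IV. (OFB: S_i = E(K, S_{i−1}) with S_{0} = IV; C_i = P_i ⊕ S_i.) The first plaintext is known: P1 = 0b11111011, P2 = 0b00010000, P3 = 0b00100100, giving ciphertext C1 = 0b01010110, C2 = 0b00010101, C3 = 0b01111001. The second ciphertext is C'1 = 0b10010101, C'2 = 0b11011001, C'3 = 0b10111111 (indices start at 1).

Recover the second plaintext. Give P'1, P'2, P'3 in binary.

P'1 = 0b00111000, P'2 = 0b11011100, P'3 = 0b11100010

In OFB with a reused IV, both messages share the same keystream S_i, so C_i ⊕ C'_i = P_i ⊕ P'_i and thus P'_i = P_i ⊕ C_i ⊕ C'_i.
P'1: 0b11111011 ⊕ 0b01010110 ⊕ 0b10010101 = 0b00111000.
P'2: 0b00010000 ⊕ 0b00010101 ⊕ 0b11011001 = 0b11011100.
P'3: 0b00100100 ⊕ 0b01111001 ⊕ 0b10111111 = 0b11100010.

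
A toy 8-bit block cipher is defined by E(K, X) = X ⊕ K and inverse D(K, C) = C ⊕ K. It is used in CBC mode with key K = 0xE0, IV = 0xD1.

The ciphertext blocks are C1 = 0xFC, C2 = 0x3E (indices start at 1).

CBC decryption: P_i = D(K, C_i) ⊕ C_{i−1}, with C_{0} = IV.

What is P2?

P2 = 0x22

P2: D(K, 0x3E) = 0xDE; 0xDE ⊕ 0xFC = 0x22.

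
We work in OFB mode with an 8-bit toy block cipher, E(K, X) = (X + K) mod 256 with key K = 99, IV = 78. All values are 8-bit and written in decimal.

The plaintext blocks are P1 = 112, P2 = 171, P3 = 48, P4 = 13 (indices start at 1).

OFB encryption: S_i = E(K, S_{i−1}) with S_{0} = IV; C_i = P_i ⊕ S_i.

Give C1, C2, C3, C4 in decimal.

C1 = 193, C2 = 191, C3 = 71, C4 = 215

C1: S = E(K, 78) = 177; 112 ⊕ 177 = 193.
C2: S = E(K, 177) = 20; 171 ⊕ 20 = 191.
C3: S = E(K, 20) = 119; 48 ⊕ 119 = 71.
C4: S = E(K, 119) = 218; 13 ⊕ 218 = 215.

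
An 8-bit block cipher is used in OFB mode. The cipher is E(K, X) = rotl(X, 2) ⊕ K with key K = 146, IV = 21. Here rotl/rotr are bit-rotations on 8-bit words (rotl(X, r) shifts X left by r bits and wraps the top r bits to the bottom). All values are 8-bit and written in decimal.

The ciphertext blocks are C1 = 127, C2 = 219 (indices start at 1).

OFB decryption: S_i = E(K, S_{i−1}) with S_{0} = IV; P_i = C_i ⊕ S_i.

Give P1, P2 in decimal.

P1 = 185, P2 = 82

P1: S = E(K, 21) = 198; 127 ⊕ 198 = 185.
P2: S = E(K, 198) = 137; 219 ⊕ 137 = 82.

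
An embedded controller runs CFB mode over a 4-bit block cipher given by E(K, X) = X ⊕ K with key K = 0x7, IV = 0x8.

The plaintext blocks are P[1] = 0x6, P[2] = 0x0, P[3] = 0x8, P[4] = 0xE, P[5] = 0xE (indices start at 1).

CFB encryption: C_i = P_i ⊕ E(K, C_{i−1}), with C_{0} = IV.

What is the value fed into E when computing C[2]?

0x9

C[1]: E(K, 0x8) = 0xF; 0x6 ⊕ 0xF = 0x9.
C[2]: E(K, 0x9) = 0xE; 0x0 ⊕ 0xE = 0xE.
So the input to E for block [2] is 0x9.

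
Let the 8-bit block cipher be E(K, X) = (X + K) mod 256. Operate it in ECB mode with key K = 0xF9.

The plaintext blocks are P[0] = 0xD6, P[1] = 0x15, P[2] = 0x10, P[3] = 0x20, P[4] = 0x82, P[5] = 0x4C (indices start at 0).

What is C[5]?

C[5] = 0x45

ECB encryption: C_i = E(K, P_i).
C[5]: E(K, 0x4C) = 0x45.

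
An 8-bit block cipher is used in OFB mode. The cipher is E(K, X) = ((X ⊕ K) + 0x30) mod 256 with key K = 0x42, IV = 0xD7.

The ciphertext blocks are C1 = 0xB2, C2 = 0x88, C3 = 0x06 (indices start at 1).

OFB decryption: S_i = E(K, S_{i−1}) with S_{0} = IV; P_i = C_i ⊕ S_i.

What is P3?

P3 = 0x23

P1: S = E(K, 0xD7) = 0xC5; 0xB2 ⊕ 0xC5 = 0x77.
P2: S = E(K, 0xC5) = 0xB7; 0x88 ⊕ 0xB7 = 0x3F.
P3: S = E(K, 0xB7) = 0x25; 0x06 ⊕ 0x25 = 0x23.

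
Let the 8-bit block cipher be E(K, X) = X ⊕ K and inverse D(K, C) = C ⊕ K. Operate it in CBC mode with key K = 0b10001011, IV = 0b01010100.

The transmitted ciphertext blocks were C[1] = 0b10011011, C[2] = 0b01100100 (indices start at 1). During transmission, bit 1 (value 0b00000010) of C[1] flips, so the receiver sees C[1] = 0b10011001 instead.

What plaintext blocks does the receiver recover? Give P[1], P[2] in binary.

CBC decryption: P_i = D(K, C_i) ⊕ C_{i−1}, with C_{0} = IV.
Only C[1] changed, to 0b10011001. In CBC, a change in C_i garbles P_i and flips the same bit in P_{i+1}. Decrypting the received ciphertext:
P[1]: D(K, 0b10011001) = 0b00010010; 0b00010010 ⊕ 0b01010100 = 0b01000110.
P[2]: D(K, 0b01100100) = 0b11101111; 0b11101111 ⊕ 0b10011001 = 0b01110110.
Blocks that differ from the original plaintext: P[1], P[2].

P[1] = 0b01000110, P[2] = 0b01110110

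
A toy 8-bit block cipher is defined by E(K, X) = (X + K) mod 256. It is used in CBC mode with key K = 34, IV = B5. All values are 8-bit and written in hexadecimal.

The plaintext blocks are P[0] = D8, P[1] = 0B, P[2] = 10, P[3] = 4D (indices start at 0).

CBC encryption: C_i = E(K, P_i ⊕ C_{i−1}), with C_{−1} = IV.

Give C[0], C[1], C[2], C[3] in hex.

C[0] = A1, C[1] = DE, C[2] = 02, C[3] = 83

C[0]: P[0] ⊕ B5 = 6D; E(K, 6D) = A1.
C[1]: P[1] ⊕ A1 = AA; E(K, AA) = DE.
C[2]: P[2] ⊕ DE = CE; E(K, CE) = 02.
C[3]: P[3] ⊕ 02 = 4F; E(K, 4F) = 83.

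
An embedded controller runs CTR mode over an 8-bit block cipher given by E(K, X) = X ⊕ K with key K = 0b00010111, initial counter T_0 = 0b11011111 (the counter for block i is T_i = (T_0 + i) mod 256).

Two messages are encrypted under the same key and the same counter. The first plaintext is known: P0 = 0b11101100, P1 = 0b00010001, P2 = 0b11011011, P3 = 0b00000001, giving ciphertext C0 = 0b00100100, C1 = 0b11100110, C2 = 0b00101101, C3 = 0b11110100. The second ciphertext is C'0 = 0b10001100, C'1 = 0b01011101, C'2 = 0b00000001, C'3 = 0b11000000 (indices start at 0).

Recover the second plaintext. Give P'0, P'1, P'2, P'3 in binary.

In CTR with a reused counter, both messages share the same keystream S_i, so C_i ⊕ C'_i = P_i ⊕ P'_i and thus P'_i = P_i ⊕ C_i ⊕ C'_i.
P'0: 0b11101100 ⊕ 0b00100100 ⊕ 0b10001100 = 0b01000100.
P'1: 0b00010001 ⊕ 0b11100110 ⊕ 0b01011101 = 0b10101010.
P'2: 0b11011011 ⊕ 0b00101101 ⊕ 0b00000001 = 0b11110111.
P'3: 0b00000001 ⊕ 0b11110100 ⊕ 0b11000000 = 0b00110101.

P'0 = 0b01000100, P'1 = 0b10101010, P'2 = 0b11110111, P'3 = 0b00110101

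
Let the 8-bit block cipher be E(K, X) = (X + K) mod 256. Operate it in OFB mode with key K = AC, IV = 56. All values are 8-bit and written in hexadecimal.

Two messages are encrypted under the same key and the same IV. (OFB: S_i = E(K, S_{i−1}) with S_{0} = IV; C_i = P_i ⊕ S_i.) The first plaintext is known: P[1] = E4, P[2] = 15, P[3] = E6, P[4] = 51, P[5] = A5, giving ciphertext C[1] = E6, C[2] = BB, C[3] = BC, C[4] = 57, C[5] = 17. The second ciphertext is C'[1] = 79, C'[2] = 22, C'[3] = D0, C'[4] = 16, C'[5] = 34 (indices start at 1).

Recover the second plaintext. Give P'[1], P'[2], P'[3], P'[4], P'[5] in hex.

P'[1] = 7B, P'[2] = 8C, P'[3] = 8A, P'[4] = 10, P'[5] = 86

In OFB with a reused IV, both messages share the same keystream S_i, so C_i ⊕ C'_i = P_i ⊕ P'_i and thus P'_i = P_i ⊕ C_i ⊕ C'_i.
P'[1]: E4 ⊕ E6 ⊕ 79 = 7B.
P'[2]: 15 ⊕ BB ⊕ 22 = 8C.
P'[3]: E6 ⊕ BC ⊕ D0 = 8A.
P'[4]: 51 ⊕ 57 ⊕ 16 = 10.
P'[5]: A5 ⊕ 17 ⊕ 34 = 86.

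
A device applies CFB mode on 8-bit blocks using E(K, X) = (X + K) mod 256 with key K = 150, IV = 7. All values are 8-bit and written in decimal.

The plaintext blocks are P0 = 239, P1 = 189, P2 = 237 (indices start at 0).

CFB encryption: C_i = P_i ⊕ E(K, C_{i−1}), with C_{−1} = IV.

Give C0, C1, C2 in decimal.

C0 = 114, C1 = 181, C2 = 166

C0: E(K, 7) = 157; 239 ⊕ 157 = 114.
C1: E(K, 114) = 8; 189 ⊕ 8 = 181.
C2: E(K, 181) = 75; 237 ⊕ 75 = 166.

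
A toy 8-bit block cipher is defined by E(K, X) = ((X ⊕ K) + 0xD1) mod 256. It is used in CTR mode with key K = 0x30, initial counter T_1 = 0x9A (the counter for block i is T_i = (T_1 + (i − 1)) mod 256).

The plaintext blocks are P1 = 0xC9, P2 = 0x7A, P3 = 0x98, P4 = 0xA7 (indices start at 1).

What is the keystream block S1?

CTR encryption: S_i = E(K, T_i) where T_i is the counter for block i; C_i = P_i ⊕ S_i.
C1: T = 0x9A, S = E(K, T) = 0x7B; 0xC9 ⊕ 0x7B = 0xB2.
So S1 = 0x7B.

0x7B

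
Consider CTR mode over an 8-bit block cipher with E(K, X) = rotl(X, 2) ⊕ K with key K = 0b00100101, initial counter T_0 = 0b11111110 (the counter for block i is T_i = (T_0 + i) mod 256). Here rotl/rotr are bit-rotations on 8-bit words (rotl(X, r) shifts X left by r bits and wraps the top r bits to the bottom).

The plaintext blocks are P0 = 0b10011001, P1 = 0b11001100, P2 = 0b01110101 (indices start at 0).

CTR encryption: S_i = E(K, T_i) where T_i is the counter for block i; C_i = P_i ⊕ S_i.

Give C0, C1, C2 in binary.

C0: T = 0b11111110, S = E(K, T) = 0b11011110; 0b10011001 ⊕ 0b11011110 = 0b01000111.
C1: T = 0b11111111, S = E(K, T) = 0b11011010; 0b11001100 ⊕ 0b11011010 = 0b00010110.
C2: T = 0b00000000, S = E(K, T) = 0b00100101; 0b01110101 ⊕ 0b00100101 = 0b01010000.

C0 = 0b01000111, C1 = 0b00010110, C2 = 0b01010000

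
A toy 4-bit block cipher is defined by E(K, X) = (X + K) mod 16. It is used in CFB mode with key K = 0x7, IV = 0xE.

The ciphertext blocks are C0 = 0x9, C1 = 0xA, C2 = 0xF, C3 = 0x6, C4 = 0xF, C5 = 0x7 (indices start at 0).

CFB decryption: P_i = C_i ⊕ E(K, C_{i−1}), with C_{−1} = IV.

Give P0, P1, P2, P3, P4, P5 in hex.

P0 = 0xC, P1 = 0xA, P2 = 0xE, P3 = 0x0, P4 = 0x2, P5 = 0x1

P0: E(K, 0xE) = 0x5; 0x9 ⊕ 0x5 = 0xC.
P1: E(K, 0x9) = 0x0; 0xA ⊕ 0x0 = 0xA.
P2: E(K, 0xA) = 0x1; 0xF ⊕ 0x1 = 0xE.
P3: E(K, 0xF) = 0x6; 0x6 ⊕ 0x6 = 0x0.
P4: E(K, 0x6) = 0xD; 0xF ⊕ 0xD = 0x2.
P5: E(K, 0xF) = 0x6; 0x7 ⊕ 0x6 = 0x1.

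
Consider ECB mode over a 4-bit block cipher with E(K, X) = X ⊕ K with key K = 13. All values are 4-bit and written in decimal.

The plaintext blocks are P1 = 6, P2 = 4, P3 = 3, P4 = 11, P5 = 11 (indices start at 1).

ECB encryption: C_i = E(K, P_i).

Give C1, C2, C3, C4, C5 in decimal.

C1 = 11, C2 = 9, C3 = 14, C4 = 6, C5 = 6

C1: E(K, 6) = 11.
C2: E(K, 4) = 9.
C3: E(K, 3) = 14.
C4: E(K, 11) = 6.
C5: E(K, 11) = 6.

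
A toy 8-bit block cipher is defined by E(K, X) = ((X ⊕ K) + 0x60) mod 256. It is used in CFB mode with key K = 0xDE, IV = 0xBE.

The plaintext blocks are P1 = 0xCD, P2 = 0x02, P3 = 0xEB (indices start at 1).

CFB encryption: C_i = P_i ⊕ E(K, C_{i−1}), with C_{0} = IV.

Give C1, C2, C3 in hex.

C1: E(K, 0xBE) = 0xC0; 0xCD ⊕ 0xC0 = 0x0D.
C2: E(K, 0x0D) = 0x33; 0x02 ⊕ 0x33 = 0x31.
C3: E(K, 0x31) = 0x4F; 0xEB ⊕ 0x4F = 0xA4.

C1 = 0x0D, C2 = 0x31, C3 = 0xA4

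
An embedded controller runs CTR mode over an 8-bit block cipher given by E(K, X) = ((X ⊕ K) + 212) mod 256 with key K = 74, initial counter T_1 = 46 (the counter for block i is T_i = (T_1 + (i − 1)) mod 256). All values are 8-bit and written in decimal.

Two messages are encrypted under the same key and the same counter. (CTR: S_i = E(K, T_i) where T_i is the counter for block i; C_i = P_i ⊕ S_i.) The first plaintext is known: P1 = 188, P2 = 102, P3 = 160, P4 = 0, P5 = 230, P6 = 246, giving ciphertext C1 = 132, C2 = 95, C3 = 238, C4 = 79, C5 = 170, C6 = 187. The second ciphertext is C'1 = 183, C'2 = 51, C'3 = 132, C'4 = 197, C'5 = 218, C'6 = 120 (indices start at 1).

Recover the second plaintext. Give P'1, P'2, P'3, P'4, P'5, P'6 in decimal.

P'1 = 143, P'2 = 10, P'3 = 202, P'4 = 138, P'5 = 150, P'6 = 53

In CTR with a reused counter, both messages share the same keystream S_i, so C_i ⊕ C'_i = P_i ⊕ P'_i and thus P'_i = P_i ⊕ C_i ⊕ C'_i.
P'1: 188 ⊕ 132 ⊕ 183 = 143.
P'2: 102 ⊕ 95 ⊕ 51 = 10.
P'3: 160 ⊕ 238 ⊕ 132 = 202.
P'4: 0 ⊕ 79 ⊕ 197 = 138.
P'5: 230 ⊕ 170 ⊕ 218 = 150.
P'6: 246 ⊕ 187 ⊕ 120 = 53.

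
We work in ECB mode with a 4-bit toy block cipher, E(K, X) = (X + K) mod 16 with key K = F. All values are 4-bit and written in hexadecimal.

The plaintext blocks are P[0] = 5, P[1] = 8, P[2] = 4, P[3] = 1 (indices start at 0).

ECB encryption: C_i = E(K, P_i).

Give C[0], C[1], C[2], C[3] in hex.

C[0]: E(K, 5) = 4.
C[1]: E(K, 8) = 7.
C[2]: E(K, 4) = 3.
C[3]: E(K, 1) = 0.

C[0] = 4, C[1] = 7, C[2] = 3, C[3] = 0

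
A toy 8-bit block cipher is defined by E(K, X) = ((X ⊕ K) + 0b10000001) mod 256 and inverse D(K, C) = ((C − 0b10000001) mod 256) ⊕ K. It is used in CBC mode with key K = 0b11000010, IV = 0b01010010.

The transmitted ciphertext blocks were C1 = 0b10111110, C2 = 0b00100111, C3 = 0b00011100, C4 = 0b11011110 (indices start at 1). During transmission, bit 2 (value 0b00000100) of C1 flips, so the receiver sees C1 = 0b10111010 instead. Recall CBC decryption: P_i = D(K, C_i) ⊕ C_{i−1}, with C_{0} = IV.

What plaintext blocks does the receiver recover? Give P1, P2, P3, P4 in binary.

Only C1 changed, to 0b10111010. In CBC, a change in C_i garbles P_i and flips the same bit in P_{i+1}. Decrypting the received ciphertext:
P1: D(K, 0b10111010) = 0b11111011; 0b11111011 ⊕ 0b01010010 = 0b10101001.
P2: D(K, 0b00100111) = 0b01100100; 0b01100100 ⊕ 0b10111010 = 0b11011110.
P3: D(K, 0b00011100) = 0b01011001; 0b01011001 ⊕ 0b00100111 = 0b01111110.
P4: D(K, 0b11011110) = 0b10011111; 0b10011111 ⊕ 0b00011100 = 0b10000011.
Blocks that differ from the original plaintext: P1, P2.

P1 = 0b10101001, P2 = 0b11011110, P3 = 0b01111110, P4 = 0b10000011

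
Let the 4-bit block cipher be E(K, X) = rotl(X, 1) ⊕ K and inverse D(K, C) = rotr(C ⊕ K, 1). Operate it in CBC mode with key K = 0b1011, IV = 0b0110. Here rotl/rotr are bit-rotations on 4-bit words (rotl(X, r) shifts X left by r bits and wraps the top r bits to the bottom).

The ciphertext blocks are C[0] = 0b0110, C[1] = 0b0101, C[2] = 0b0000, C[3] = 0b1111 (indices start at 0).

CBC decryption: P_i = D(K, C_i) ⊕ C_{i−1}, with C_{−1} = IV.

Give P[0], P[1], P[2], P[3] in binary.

P[0]: D(K, 0b0110) = 0b1110; 0b1110 ⊕ 0b0110 = 0b1000.
P[1]: D(K, 0b0101) = 0b0111; 0b0111 ⊕ 0b0110 = 0b0001.
P[2]: D(K, 0b0000) = 0b1101; 0b1101 ⊕ 0b0101 = 0b1000.
P[3]: D(K, 0b1111) = 0b0010; 0b0010 ⊕ 0b0000 = 0b0010.

P[0] = 0b1000, P[1] = 0b0001, P[2] = 0b1000, P[3] = 0b0010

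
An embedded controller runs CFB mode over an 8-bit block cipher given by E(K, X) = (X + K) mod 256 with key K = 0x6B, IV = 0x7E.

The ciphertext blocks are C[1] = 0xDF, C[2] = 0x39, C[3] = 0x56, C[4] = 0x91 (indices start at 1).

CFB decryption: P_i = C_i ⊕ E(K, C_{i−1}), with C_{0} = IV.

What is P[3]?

P[3]: E(K, 0x39) = 0xA4; 0x56 ⊕ 0xA4 = 0xF2.

P[3] = 0xF2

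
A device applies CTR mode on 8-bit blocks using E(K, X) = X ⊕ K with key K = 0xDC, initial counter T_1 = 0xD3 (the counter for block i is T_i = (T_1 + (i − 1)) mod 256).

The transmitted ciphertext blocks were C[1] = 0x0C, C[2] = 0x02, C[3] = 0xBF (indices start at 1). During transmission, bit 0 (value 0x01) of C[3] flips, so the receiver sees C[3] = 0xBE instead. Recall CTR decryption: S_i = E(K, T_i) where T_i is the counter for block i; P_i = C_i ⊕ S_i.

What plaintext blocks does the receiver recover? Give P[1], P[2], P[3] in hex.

P[1] = 0x03, P[2] = 0x0A, P[3] = 0xB7

Only C[3] changed, to 0xBE. In CTR, a change in C_i flips the same bit in P_i only; the keystream is unaffected. Decrypting the received ciphertext:
P[1]: T = 0xD3, S = E(K, T) = 0x0F; 0x0C ⊕ 0x0F = 0x03.
P[2]: T = 0xD4, S = E(K, T) = 0x08; 0x02 ⊕ 0x08 = 0x0A.
P[3]: T = 0xD5, S = E(K, T) = 0x09; 0xBE ⊕ 0x09 = 0xB7.
Blocks that differ from the original plaintext: P[3].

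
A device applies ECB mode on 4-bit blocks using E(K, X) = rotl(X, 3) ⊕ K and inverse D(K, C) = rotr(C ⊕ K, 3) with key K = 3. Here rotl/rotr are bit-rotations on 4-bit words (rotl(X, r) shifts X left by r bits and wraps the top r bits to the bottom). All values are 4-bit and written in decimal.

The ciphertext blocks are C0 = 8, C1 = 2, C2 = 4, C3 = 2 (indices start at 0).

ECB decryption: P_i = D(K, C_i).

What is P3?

P3 = 2

P3: D(K, 2) = 2.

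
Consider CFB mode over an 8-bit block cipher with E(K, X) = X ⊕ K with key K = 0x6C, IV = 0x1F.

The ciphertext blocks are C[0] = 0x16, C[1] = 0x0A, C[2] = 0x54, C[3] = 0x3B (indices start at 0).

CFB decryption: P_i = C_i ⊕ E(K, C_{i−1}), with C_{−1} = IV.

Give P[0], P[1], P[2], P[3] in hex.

P[0] = 0x65, P[1] = 0x70, P[2] = 0x32, P[3] = 0x03

P[0]: E(K, 0x1F) = 0x73; 0x16 ⊕ 0x73 = 0x65.
P[1]: E(K, 0x16) = 0x7A; 0x0A ⊕ 0x7A = 0x70.
P[2]: E(K, 0x0A) = 0x66; 0x54 ⊕ 0x66 = 0x32.
P[3]: E(K, 0x54) = 0x38; 0x3B ⊕ 0x38 = 0x03.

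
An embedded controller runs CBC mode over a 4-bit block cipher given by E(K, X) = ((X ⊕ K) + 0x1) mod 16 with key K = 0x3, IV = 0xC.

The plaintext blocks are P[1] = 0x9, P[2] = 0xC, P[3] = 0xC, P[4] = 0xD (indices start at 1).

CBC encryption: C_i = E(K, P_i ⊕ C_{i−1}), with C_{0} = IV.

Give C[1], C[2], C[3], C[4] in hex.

C[1]: P[1] ⊕ 0xC = 0x5; E(K, 0x5) = 0x7.
C[2]: P[2] ⊕ 0x7 = 0xB; E(K, 0xB) = 0x9.
C[3]: P[3] ⊕ 0x9 = 0x5; E(K, 0x5) = 0x7.
C[4]: P[4] ⊕ 0x7 = 0xA; E(K, 0xA) = 0xA.

C[1] = 0x7, C[2] = 0x9, C[3] = 0x7, C[4] = 0xA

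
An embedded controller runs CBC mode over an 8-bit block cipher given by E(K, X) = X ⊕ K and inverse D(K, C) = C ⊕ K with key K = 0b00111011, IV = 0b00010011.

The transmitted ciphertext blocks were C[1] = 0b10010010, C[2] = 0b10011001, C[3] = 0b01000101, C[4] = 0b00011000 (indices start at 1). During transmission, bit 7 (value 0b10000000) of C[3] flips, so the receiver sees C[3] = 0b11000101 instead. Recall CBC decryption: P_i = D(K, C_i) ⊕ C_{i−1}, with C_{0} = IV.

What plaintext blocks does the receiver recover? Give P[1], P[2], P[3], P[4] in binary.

Only C[3] changed, to 0b11000101. In CBC, a change in C_i garbles P_i and flips the same bit in P_{i+1}. Decrypting the received ciphertext:
P[1]: D(K, 0b10010010) = 0b10101001; 0b10101001 ⊕ 0b00010011 = 0b10111010.
P[2]: D(K, 0b10011001) = 0b10100010; 0b10100010 ⊕ 0b10010010 = 0b00110000.
P[3]: D(K, 0b11000101) = 0b11111110; 0b11111110 ⊕ 0b10011001 = 0b01100111.
P[4]: D(K, 0b00011000) = 0b00100011; 0b00100011 ⊕ 0b11000101 = 0b11100110.
Blocks that differ from the original plaintext: P[3], P[4].

P[1] = 0b10111010, P[2] = 0b00110000, P[3] = 0b01100111, P[4] = 0b11100110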